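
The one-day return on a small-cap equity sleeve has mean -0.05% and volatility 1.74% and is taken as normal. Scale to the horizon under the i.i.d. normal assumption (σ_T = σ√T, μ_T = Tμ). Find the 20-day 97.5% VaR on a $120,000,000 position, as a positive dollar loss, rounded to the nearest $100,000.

At 97.5%, z = 1.960.
σ_{20d} = 1.74% × √20 = 7.782%; μ_{20d} = 20 × -0.05% = -1.000%.
VaR = −(-1.000%) + 1.960 × 7.782% = 16.253%.
On $120,000,000: 0.16253 × $120,000,000 = $19,503,600.

$19,500,000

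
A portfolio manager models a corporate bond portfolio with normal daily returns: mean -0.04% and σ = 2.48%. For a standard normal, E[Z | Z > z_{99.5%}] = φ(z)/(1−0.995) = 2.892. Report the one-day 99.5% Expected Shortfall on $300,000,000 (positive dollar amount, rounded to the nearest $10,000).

ES = −(-0.04%) + 2.48% × 2.892 = 7.212%.
On $300,000,000: 0.07212 × $300,000,000 = $21,636,000.

$21,640,000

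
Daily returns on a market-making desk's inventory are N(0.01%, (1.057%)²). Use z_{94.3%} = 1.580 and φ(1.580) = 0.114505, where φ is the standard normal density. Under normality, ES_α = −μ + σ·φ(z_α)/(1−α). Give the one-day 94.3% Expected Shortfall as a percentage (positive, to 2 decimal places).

2.11%

Tail multiplier: φ(z)/(1−α) = 0.114505 / 0.057 = 2.009.
ES = −(0.01%) + 1.057% × 2.009 = 2.114%.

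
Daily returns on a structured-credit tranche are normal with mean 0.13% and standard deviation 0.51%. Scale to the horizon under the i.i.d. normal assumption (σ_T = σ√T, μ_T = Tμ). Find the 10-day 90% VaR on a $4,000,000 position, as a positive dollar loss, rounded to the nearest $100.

$30,700

At 90%, z = 1.282.
σ_{10d} = 0.51% × √10 = 1.613%; μ_{10d} = 10 × 0.13% = 1.300%.
VaR = −(1.300%) + 1.282 × 1.613% = 0.768%.
On $4,000,000: 0.00768 × $4,000,000 = $30,720.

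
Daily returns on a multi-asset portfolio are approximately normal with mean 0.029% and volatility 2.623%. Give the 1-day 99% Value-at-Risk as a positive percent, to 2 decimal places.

6.07%

At 99% one-sided, z = 2.326.
VaR = −μ + z·σ = −(0.029%) + 2.326 × 2.623% = 6.072%.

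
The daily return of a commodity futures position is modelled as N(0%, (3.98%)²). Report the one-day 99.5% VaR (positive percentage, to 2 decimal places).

10.25%

At 99.5% one-sided, z = 2.576.
VaR = z·σ = 2.576 × 3.98% = 10.252%.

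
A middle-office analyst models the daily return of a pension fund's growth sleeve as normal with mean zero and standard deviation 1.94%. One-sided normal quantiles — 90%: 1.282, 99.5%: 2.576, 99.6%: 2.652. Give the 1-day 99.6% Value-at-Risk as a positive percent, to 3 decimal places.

VaR = z·σ = 2.652 × 1.94% = 5.145%.

5.145%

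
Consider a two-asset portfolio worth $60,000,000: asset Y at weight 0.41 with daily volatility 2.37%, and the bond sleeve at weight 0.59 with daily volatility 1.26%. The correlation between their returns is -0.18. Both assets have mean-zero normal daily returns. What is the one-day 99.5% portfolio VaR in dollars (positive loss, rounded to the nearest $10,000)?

$1,720,000

σ_p² = 0.41²·2.37² + 0.59²·1.26² + 2·-0.18·0.41·0.59·2.37·1.26 = 1.2368 (%²).
σ_p = √1.2368 = 1.112%.
At 99.5%, z = 2.576.
VaR = 2.576 × 1.112% = 2.865%; on $60,000,000 that is $1,719,000.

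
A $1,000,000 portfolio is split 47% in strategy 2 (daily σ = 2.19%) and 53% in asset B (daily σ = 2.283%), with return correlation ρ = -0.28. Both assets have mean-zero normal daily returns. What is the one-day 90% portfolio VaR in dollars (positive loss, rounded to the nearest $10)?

$17,320

σ_p² = 0.47²·2.19² + 0.53²·2.283² + 2·-0.28·0.47·0.53·2.19·2.283 = 1.8261 (%²).
σ_p = √1.8261 = 1.351%.
At 90%, z = 1.282.
VaR = 1.282 × 1.351% = 1.732%; on $1,000,000 that is $17,320.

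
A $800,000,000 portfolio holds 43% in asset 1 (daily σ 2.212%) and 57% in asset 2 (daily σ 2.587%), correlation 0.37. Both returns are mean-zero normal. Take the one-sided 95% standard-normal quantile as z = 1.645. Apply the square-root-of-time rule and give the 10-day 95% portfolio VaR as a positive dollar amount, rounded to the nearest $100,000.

$84,400,000

σ_p = √(0.43²·2.212² + 0.57²·2.587² + 2·0.37·0.43·0.57·2.212·2.587) = 2.029%.
σ_{10d} = 2.029% × √10 = 6.416%.
VaR = 1.645 × 6.416% = 10.554%; on $800,000,000 that is $84,432,000.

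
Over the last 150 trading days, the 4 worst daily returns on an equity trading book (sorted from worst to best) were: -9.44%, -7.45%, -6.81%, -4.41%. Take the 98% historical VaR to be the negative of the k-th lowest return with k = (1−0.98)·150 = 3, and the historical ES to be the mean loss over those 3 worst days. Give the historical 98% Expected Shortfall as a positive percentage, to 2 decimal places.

The 3 worst returns sum to -23.70%.
ES = −(-23.70%) / 3 = 7.9% ≈ 7.90%.

7.90%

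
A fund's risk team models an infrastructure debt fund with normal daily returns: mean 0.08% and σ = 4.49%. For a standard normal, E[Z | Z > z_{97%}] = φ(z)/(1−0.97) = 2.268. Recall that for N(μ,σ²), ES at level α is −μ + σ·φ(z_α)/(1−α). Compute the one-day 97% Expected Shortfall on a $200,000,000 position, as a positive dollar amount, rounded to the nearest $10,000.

$20,210,000

ES = −(0.08%) + 4.49% × 2.268 = 10.103%.
On $200,000,000: 0.10103 × $200,000,000 = $20,206,000.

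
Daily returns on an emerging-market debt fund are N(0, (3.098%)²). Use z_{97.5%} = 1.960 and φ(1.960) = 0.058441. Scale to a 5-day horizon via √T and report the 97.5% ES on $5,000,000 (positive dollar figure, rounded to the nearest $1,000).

σ_{5d} = 3.098% × √5 = 6.927%.
ES multiplier = φ(z)/(1−α) = 0.058441/0.025 = 2.338.
ES = 6.927% × 2.338 = 16.195%; on $5,000,000: $809,750.

$810,000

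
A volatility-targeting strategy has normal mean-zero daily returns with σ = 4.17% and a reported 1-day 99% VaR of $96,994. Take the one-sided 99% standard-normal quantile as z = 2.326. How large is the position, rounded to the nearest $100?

VaR as a fraction of value: z·σ = 2.326 × 4.17% = 9.69942%.
Position = $96,994 / 0.0969942 = $999,998.

$1,000,000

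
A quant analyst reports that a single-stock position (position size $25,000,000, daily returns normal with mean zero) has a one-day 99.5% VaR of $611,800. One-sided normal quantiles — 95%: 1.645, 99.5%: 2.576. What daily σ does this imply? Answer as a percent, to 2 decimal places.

0.95%

VaR as a fraction: $611,800 / $25,000,000 = 2.447%.
σ = VaR / z = 2.447% / 2.576 = 0.950%.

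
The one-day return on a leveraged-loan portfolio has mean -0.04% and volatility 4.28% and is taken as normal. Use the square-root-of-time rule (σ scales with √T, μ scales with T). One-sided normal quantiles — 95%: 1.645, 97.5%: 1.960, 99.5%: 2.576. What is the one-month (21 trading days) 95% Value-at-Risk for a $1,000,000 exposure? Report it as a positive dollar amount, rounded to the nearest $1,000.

σ_{21d} = 4.28% × √21 = 19.613%; μ_{21d} = 21 × -0.04% = -0.840%.
VaR = −(-0.840%) + 1.645 × 19.613% = 33.103%.
On $1,000,000: 0.33103 × $1,000,000 = $331,030.

$331,000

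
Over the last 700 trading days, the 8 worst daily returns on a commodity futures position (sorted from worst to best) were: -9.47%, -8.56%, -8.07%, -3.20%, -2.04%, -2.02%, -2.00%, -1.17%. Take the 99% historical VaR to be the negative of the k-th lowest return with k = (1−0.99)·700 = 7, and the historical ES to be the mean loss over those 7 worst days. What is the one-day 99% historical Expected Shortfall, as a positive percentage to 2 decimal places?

5.05%

The 7 worst returns sum to -35.36%.
ES = −(-35.36%) / 7 = 5.0514…% ≈ 5.05%.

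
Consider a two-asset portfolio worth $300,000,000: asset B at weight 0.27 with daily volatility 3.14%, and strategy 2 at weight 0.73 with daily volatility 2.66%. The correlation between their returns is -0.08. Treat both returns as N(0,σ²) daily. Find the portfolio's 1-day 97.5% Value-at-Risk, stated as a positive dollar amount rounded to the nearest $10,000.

σ_p² = 0.27²·3.14² + 0.73²·2.66² + 2·-0.08·0.27·0.73·3.14·2.66 = 4.2260 (%²).
σ_p = √4.2260 = 2.056%.
At 97.5%, z = 1.960.
VaR = 1.960 × 2.056% = 4.030%; on $300,000,000 that is $12,090,000.

$12,090,000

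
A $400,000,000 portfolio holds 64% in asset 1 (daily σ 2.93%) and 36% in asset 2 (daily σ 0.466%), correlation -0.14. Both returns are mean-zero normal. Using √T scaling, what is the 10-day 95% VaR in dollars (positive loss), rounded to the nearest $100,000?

$38,700,000

σ_p = √(0.64²·2.93² + 0.36²·0.466² + 2·-0.14·0.64·0.36·2.93·0.466) = 1.859%.
σ_{10d} = 1.859% × √10 = 5.879%.
z(95%) = 1.645.
VaR = 1.645 × 5.879% = 9.671%; on $400,000,000 that is $38,684,000.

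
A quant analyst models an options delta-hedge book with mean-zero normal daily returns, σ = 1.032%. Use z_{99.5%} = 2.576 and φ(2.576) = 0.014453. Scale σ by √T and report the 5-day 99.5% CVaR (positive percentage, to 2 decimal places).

6.67%

σ_{5d} = 1.032% × √5 = 2.308%.
ES multiplier = φ(z)/(1−α) = 0.014453/0.005 = 2.891.
ES = 2.308% × 2.891 = 6.672%.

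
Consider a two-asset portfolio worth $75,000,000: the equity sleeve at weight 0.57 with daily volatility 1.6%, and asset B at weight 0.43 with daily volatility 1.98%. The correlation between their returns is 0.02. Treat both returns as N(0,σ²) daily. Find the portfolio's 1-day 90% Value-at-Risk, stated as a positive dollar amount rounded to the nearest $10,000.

σ_p² = 0.57²·1.6² + 0.43²·1.98² + 2·0.02·0.57·0.43·1.6·1.98 = 1.5877 (%²).
σ_p = √1.5877 = 1.260%.
At 90%, z = 1.282.
VaR = 1.282 × 1.260% = 1.615%; on $75,000,000 that is $1,211,250.

$1,210,000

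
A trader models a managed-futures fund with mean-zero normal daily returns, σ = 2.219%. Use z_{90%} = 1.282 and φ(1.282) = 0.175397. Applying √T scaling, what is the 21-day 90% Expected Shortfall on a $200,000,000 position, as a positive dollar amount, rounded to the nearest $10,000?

σ_{21d} = 2.219% × √21 = 10.169%.
ES multiplier = φ(z)/(1−α) = 0.175397/0.1 = 1.754.
ES = 10.169% × 1.754 = 17.836%; on $200,000,000: $35,672,000.

$35,670,000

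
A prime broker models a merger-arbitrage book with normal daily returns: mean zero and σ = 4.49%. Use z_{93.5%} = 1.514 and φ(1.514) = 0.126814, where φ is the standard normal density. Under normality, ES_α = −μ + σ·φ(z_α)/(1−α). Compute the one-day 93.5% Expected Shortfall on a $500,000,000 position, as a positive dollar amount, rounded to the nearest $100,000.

$43,800,000

Tail multiplier: φ(z)/(1−α) = 0.126814 / 0.065 = 1.951.
ES = 4.49% × 1.951 = 8.760%.
On $500,000,000: 0.08760 × $500,000,000 = $43,800,000.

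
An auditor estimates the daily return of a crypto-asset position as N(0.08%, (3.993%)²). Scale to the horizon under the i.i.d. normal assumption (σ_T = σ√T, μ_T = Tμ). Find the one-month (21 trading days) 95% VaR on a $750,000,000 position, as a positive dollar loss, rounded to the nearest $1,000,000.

$213,000,000

At 95%, z = 1.645.
σ_{21d} = 3.993% × √21 = 18.298%; μ_{21d} = 21 × 0.08% = 1.680%.
VaR = −(1.680%) + 1.645 × 18.298% = 28.420%.
On $750,000,000: 0.28420 × $750,000,000 = $213,150,000.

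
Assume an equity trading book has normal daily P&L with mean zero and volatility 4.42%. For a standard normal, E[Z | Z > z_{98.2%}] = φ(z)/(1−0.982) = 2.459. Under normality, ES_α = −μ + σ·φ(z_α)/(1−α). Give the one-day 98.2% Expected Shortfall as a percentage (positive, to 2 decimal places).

ES = 4.42% × 2.459 = 10.869%.

10.87%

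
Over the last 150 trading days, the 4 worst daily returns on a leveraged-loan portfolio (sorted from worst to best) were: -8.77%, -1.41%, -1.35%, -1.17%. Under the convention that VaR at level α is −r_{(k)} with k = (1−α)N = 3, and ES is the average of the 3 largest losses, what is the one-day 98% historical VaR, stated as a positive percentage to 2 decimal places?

k = 3; the 3rd lowest return is -1.35%, so VaR = 1.35%.

1.35%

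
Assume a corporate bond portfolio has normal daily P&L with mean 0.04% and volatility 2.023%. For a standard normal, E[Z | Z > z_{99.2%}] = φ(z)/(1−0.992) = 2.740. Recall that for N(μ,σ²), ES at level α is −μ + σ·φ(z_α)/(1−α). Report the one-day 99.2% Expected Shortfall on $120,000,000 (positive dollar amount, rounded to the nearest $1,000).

ES = −(0.04%) + 2.023% × 2.740 = 5.503%.
On $120,000,000: 0.05503 × $120,000,000 = $6,603,600.

$6,604,000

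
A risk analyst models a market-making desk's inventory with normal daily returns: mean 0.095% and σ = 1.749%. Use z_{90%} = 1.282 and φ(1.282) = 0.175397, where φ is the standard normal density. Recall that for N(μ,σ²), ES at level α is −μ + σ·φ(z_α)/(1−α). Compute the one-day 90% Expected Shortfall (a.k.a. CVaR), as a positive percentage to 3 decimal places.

Tail multiplier: φ(z)/(1−α) = 0.175397 / 0.1 = 1.754.
ES = −(0.095%) + 1.749% × 1.754 = 2.973%.

2.973%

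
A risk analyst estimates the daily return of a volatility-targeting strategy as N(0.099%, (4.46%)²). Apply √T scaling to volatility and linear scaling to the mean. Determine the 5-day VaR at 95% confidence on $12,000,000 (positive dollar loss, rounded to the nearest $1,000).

At 95%, z = 1.645.
σ_{5d} = 4.46% × √5 = 9.973%; μ_{5d} = 5 × 0.099% = 0.495%.
VaR = −(0.495%) + 1.645 × 9.973% = 15.911%.
On $12,000,000: 0.15911 × $12,000,000 = $1,909,320.

$1,909,000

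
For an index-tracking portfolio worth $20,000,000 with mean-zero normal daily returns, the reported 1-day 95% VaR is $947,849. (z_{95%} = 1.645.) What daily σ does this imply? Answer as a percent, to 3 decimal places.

VaR as a fraction: $947,849 / $20,000,000 = 4.739%.
σ = VaR / z = 4.739% / 1.645 = 2.881%.

2.881%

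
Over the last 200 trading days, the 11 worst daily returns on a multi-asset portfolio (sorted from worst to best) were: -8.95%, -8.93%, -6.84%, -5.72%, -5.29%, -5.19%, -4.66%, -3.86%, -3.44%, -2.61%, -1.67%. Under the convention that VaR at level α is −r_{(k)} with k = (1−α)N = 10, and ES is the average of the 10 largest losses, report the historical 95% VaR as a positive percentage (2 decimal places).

k = 10; the 10th lowest return is -2.61%, so VaR = 2.61%.

2.61%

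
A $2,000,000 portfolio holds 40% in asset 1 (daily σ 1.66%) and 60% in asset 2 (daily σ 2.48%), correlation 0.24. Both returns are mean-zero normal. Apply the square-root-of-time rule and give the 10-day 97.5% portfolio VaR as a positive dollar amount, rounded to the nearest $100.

σ_p = √(0.4²·1.66² + 0.6²·2.48² + 2·0.24·0.4·0.6·1.66·2.48) = 1.769%.
σ_{10d} = 1.769% × √10 = 5.594%.
z(97.5%) = 1.960.
VaR = 1.960 × 5.594% = 10.964%; on $2,000,000 that is $219,280.

$219,300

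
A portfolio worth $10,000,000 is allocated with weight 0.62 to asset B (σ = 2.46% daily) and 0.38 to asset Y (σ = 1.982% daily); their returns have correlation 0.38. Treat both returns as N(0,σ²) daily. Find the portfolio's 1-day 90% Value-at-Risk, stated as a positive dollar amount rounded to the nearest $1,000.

$249,000

σ_p² = 0.62²·2.46² + 0.38²·1.982² + 2·0.38·0.62·0.38·2.46·1.982 = 3.7665 (%²).
σ_p = √3.7665 = 1.941%.
At 90%, z = 1.282.
VaR = 1.282 × 1.941% = 2.488%; on $10,000,000 that is $248,800.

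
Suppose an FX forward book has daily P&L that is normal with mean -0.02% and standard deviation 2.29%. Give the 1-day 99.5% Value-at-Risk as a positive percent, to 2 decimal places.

5.92%

At 99.5% one-sided, z = 2.576.
VaR = −μ + z·σ = −(-0.02%) + 2.576 × 2.29% = 5.919%.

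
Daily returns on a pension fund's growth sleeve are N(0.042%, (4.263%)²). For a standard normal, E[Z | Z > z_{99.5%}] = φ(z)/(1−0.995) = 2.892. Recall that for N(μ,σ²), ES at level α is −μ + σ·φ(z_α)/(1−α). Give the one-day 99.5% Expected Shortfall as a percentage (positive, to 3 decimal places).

ES = −(0.042%) + 4.263% × 2.892 = 12.287%.

12.287%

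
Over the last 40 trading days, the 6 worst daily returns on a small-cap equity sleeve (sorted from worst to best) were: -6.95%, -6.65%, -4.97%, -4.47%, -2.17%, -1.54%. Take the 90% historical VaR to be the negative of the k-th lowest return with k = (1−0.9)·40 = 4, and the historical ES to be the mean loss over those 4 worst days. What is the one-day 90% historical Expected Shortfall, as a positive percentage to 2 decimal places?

5.76%

The 4 worst returns sum to -23.04%.
ES = −(-23.04%) / 4 = 5.76%.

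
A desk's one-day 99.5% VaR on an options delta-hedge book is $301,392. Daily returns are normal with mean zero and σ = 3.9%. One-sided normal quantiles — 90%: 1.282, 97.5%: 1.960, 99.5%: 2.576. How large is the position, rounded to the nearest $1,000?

VaR as a fraction of value: z·σ = 2.576 × 3.9% = 10.0464%.
Position = $301,392 / 0.100464 = $3,000,000.

$3,000,000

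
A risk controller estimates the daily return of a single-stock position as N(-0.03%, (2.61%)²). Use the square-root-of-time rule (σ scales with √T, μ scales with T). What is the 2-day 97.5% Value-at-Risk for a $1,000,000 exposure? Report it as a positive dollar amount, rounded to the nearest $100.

At 97.5%, z = 1.960.
σ_{2d} = 2.61% × √2 = 3.691%; μ_{2d} = 2 × -0.03% = -0.060%.
VaR = −(-0.060%) + 1.960 × 3.691% = 7.294%.
On $1,000,000: 0.07294 × $1,000,000 = $72,940.

$72,900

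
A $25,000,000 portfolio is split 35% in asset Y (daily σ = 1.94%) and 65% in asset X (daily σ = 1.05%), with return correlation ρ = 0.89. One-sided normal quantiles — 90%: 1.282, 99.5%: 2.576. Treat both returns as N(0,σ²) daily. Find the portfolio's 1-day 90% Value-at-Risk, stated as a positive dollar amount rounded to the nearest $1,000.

σ_p² = 0.35²·1.94² + 0.65²·1.05² + 2·0.89·0.35·0.65·1.94·1.05 = 1.7517 (%²).
σ_p = √1.7517 = 1.324%.
VaR = 1.282 × 1.324% = 1.697%; on $25,000,000 that is $424,250.

$424,000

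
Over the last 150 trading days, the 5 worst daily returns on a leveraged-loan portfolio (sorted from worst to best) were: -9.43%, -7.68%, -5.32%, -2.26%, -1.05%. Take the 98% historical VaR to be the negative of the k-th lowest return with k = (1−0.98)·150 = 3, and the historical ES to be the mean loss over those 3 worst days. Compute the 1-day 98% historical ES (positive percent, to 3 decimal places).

7.477%

The 3 worst returns sum to -22.43%.
ES = −(-22.43%) / 3 = 7.4766…% ≈ 7.477%.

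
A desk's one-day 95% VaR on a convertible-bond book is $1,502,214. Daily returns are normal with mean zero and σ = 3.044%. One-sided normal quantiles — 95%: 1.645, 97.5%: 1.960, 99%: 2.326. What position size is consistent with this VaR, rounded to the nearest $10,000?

VaR as a fraction of value: z·σ = 1.645 × 3.044% = 5.00738%.
Position = $1,502,214 / 0.0500738 = $30,000,000.

$30,000,000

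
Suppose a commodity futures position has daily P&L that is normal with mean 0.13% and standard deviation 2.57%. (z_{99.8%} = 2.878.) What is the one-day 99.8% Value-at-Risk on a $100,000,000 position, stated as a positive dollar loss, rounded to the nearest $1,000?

VaR = −μ + z·σ = −(0.13%) + 2.878 × 2.57% = 7.266%.
On $100,000,000: 0.07266 × $100,000,000 = $7,266,000.

$7,266,000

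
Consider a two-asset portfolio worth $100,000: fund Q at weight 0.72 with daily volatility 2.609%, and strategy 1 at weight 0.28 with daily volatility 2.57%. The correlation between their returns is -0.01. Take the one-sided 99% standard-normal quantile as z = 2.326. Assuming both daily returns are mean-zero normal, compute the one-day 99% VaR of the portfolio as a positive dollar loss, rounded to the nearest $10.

σ_p² = 0.72²·2.609² + 0.28²·2.57² + 2·-0.01·0.72·0.28·2.609·2.57 = 4.0195 (%²).
σ_p = √4.0195 = 2.005%.
VaR = 2.326 × 2.005% = 4.664%; on $100,000 that is $4,664.

$4,660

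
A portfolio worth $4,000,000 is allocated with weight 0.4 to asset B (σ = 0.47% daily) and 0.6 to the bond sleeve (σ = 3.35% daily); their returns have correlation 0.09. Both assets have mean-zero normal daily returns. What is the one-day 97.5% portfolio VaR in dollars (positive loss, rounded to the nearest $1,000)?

$160,000

σ_p² = 0.4²·0.47² + 0.6²·3.35² + 2·0.09·0.4·0.6·0.47·3.35 = 4.1435 (%²).
σ_p = √4.1435 = 2.036%.
At 97.5%, z = 1.960.
VaR = 1.960 × 2.036% = 3.991%; on $4,000,000 that is $159,640.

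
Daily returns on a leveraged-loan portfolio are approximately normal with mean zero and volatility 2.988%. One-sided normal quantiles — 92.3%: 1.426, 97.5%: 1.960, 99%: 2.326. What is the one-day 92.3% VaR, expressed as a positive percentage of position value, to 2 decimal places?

VaR = z·σ = 1.426 × 2.988% = 4.261%.

4.26%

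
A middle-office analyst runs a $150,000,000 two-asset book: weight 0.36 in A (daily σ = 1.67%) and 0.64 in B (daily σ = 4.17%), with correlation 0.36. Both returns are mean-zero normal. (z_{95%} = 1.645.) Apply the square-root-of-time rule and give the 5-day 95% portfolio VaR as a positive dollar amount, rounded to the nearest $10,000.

σ_p = √(0.36²·1.67² + 0.64²·4.17² + 2·0.36·0.36·0.64·1.67·4.17) = 2.939%.
σ_{5d} = 2.939% × √5 = 6.572%.
VaR = 1.645 × 6.572% = 10.811%; on $150,000,000 that is $16,216,500.

$16,220,000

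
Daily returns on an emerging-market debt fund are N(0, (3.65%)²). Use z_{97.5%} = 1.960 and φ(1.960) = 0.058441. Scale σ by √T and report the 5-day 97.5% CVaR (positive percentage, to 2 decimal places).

σ_{5d} = 3.65% × √5 = 8.162%.
ES multiplier = φ(z)/(1−α) = 0.058441/0.025 = 2.338.
ES = 8.162% × 2.338 = 19.083%.

19.08%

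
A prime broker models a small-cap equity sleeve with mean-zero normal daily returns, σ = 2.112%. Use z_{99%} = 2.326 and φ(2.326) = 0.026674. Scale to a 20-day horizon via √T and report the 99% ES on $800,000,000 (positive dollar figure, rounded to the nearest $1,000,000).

σ_{20d} = 2.112% × √20 = 9.445%.
ES multiplier = φ(z)/(1−α) = 0.026674/0.01 = 2.667.
ES = 9.445% × 2.667 = 25.190%; on $800,000,000: $201,520,000.

$202,000,000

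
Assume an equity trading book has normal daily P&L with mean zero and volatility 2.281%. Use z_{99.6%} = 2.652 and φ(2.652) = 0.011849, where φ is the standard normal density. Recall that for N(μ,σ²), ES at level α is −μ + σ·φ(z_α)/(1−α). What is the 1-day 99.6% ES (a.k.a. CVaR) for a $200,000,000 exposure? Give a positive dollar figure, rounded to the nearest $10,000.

$13,510,000

Tail multiplier: φ(z)/(1−α) = 0.011849 / 0.004 = 2.962.
ES = 2.281% × 2.962 = 6.756%.
On $200,000,000: 0.06756 × $200,000,000 = $13,512,000.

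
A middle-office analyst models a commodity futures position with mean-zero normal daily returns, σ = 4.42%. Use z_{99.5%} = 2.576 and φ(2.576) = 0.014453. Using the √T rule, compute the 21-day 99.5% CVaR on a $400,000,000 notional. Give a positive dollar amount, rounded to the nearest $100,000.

σ_{21d} = 4.42% × √21 = 20.255%.
ES multiplier = φ(z)/(1−α) = 0.014453/0.005 = 2.891.
ES = 20.255% × 2.891 = 58.557%; on $400,000,000: $234,228,000.

$234,200,000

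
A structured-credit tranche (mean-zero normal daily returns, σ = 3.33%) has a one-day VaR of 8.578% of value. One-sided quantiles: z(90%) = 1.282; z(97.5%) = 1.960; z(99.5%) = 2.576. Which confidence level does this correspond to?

Implied z = VaR/σ = 8.578 / 3.33 = 2.576.
This matches z(99.5%) = 2.576.

99.5%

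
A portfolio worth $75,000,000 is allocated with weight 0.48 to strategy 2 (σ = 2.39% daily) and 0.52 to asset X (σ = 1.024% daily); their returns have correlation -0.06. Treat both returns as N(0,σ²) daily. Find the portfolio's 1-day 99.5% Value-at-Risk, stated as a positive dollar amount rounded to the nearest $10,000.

$2,390,000

σ_p² = 0.48²·2.39² + 0.52²·1.024² + 2·-0.06·0.48·0.52·2.39·1.024 = 1.5263 (%²).
σ_p = √1.5263 = 1.235%.
At 99.5%, z = 2.576.
VaR = 2.576 × 1.235% = 3.181%; on $75,000,000 that is $2,385,750.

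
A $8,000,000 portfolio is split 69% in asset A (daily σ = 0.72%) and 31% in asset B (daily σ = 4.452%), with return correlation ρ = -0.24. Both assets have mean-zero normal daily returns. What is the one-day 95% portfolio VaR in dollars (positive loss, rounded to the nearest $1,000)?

$178,000

σ_p² = 0.69²·0.72² + 0.31²·4.452² + 2·-0.24·0.69·0.31·0.72·4.452 = 1.8224 (%²).
σ_p = √1.8224 = 1.350%.
At 95%, z = 1.645.
VaR = 1.645 × 1.350% = 2.221%; on $8,000,000 that is $177,680.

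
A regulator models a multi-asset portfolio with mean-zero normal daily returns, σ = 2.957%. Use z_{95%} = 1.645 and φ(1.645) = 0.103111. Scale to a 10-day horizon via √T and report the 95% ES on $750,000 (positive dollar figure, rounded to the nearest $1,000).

$145,000

σ_{10d} = 2.957% × √10 = 9.351%.
ES multiplier = φ(z)/(1−α) = 0.103111/0.05 = 2.062.
ES = 9.351% × 2.062 = 19.282%; on $750,000: $144,615.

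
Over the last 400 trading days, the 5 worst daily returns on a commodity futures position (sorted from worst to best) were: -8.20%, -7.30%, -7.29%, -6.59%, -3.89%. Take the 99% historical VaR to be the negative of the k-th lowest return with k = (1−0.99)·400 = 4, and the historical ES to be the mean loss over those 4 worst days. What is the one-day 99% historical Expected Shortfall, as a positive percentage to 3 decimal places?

7.345%

The 4 worst returns sum to -29.38%.
ES = −(-29.38%) / 4 = 7.345%.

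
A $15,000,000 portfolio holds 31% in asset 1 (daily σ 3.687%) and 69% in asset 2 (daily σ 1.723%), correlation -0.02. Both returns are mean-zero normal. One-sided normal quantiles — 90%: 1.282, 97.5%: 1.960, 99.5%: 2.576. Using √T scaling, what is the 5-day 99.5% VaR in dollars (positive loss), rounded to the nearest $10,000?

$1,410,000

σ_p = √(0.31²·3.687² + 0.69²·1.723² + 2·-0.02·0.31·0.69·3.687·1.723) = 1.633%.
σ_{5d} = 1.633% × √5 = 3.651%.
VaR = 2.576 × 3.651% = 9.405%; on $15,000,000 that is $1,410,750.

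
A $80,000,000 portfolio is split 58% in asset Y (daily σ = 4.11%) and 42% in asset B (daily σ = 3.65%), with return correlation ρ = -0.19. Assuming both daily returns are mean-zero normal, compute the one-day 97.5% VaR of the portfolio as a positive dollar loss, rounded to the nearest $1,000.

$4,042,000

σ_p² = 0.58²·4.11² + 0.42²·3.65² + 2·-0.19·0.58·0.42·4.11·3.65 = 6.6439 (%²).
σ_p = √6.6439 = 2.578%.
At 97.5%, z = 1.960.
VaR = 1.960 × 2.578% = 5.053%; on $80,000,000 that is $4,042,400.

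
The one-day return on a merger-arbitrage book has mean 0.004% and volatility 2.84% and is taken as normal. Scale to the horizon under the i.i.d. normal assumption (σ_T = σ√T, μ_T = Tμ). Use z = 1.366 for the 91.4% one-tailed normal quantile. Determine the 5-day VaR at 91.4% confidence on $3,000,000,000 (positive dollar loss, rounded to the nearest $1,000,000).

$260,000,000

σ_{5d} = 2.84% × √5 = 6.350%; μ_{5d} = 5 × 0.004% = 0.020%.
VaR = −(0.020%) + 1.366 × 6.350% = 8.654%.
On $3,000,000,000: 0.08654 × $3,000,000,000 = $259,620,000.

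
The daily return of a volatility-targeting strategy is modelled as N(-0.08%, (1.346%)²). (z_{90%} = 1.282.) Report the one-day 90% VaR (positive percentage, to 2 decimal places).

1.81%

VaR = −μ + z·σ = −(-0.08%) + 1.282 × 1.346% = 1.806%.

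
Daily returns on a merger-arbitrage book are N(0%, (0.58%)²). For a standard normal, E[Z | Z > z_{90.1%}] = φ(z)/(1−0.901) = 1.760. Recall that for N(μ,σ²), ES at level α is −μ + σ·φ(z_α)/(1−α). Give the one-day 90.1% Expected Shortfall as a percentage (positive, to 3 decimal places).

1.021%

ES = 0.58% × 1.760 = 1.021%.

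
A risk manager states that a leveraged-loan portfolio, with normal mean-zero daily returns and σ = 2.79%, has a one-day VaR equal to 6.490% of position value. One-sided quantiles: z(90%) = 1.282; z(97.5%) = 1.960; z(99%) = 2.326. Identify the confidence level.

Implied z = VaR/σ = 6.490 / 2.79 = 2.326.
This matches z(99%) = 2.326.

99%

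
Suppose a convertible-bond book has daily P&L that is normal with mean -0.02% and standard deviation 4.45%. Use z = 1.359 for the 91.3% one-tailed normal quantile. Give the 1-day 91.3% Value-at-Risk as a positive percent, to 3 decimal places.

VaR = −μ + z·σ = −(-0.02%) + 1.359 × 4.45% = 6.068%.

6.068%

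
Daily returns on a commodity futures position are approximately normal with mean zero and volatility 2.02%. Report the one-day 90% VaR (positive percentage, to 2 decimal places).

At 90% one-sided, z = 1.282.
VaR = z·σ = 1.282 × 2.02% = 2.590%.

2.59%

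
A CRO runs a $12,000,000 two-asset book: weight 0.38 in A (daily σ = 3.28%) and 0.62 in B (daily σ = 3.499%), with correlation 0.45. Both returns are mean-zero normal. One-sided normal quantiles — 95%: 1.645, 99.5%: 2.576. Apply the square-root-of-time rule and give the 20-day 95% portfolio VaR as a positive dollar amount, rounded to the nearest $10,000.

σ_p = √(0.38²·3.28² + 0.62²·3.499² + 2·0.45·0.38·0.62·3.28·3.499) = 2.948%.
σ_{20d} = 2.948% × √20 = 13.184%.
VaR = 1.645 × 13.184% = 21.688%; on $12,000,000 that is $2,602,560.

$2,600,000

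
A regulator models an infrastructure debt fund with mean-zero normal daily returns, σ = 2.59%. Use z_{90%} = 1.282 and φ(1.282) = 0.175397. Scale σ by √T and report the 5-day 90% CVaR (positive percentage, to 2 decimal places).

10.16%

σ_{5d} = 2.59% × √5 = 5.791%.
ES multiplier = φ(z)/(1−α) = 0.175397/0.1 = 1.754.
ES = 5.791% × 1.754 = 10.157%.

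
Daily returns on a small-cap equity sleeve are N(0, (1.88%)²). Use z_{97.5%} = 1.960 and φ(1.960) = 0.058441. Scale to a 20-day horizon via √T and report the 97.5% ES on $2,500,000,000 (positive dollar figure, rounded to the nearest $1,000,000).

σ_{20d} = 1.88% × √20 = 8.408%.
ES multiplier = φ(z)/(1−α) = 0.058441/0.025 = 2.338.
ES = 8.408% × 2.338 = 19.658%; on $2,500,000,000: $491,450,000.

$491,000,000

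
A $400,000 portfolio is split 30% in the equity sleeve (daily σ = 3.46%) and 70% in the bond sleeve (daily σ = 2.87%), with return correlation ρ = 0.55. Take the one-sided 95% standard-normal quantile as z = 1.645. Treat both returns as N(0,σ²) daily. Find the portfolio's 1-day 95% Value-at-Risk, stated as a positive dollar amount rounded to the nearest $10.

σ_p² = 0.3²·3.46² + 0.7²·2.87² + 2·0.55·0.3·0.7·3.46·2.87 = 7.4074 (%²).
σ_p = √7.4074 = 2.722%.
VaR = 1.645 × 2.722% = 4.478%; on $400,000 that is $17,912.

$17,910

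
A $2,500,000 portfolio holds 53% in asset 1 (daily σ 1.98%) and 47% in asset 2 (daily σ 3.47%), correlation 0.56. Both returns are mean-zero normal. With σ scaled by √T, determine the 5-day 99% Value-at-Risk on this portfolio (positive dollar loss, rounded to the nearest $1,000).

σ_p = √(0.53²·1.98² + 0.47²·3.47² + 2·0.56·0.53·0.47·1.98·3.47) = 2.383%.
σ_{5d} = 2.383% × √5 = 5.329%.
z(99%) = 2.326.
VaR = 2.326 × 5.329% = 12.395%; on $2,500,000 that is $309,875.

$310,000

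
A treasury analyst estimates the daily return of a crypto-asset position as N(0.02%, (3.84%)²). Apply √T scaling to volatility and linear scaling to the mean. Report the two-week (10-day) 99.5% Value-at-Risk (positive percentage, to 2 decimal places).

31.08%

At 99.5%, z = 2.576.
σ_{10d} = 3.84% × √10 = 12.143%; μ_{10d} = 10 × 0.02% = 0.200%.
VaR = −(0.200%) + 2.576 × 12.143% = 31.080%.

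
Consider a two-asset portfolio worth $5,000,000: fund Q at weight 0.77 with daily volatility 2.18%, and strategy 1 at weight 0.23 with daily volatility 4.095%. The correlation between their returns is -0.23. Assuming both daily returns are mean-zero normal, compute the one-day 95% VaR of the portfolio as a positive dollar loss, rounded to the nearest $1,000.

σ_p² = 0.77²·2.18² + 0.23²·4.095² + 2·-0.23·0.77·0.23·2.18·4.095 = 2.9775 (%²).
σ_p = √2.9775 = 1.726%.
At 95%, z = 1.645.
VaR = 1.645 × 1.726% = 2.839%; on $5,000,000 that is $141,950.

$142,000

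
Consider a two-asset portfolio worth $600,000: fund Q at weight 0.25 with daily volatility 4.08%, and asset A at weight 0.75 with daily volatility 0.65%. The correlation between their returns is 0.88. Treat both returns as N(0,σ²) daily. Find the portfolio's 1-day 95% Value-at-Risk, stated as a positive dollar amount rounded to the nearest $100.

σ_p² = 0.25²·4.08² + 0.75²·0.65² + 2·0.88·0.25·0.75·4.08·0.65 = 2.1532 (%²).
σ_p = √2.1532 = 1.467%.
At 95%, z = 1.645.
VaR = 1.645 × 1.467% = 2.413%; on $600,000 that is $14,478.

$14,500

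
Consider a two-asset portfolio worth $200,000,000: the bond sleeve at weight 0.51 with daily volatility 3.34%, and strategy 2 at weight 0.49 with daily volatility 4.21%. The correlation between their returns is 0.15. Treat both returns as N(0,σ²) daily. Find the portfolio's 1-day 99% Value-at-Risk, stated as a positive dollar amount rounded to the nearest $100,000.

σ_p² = 0.51²·3.34² + 0.49²·4.21² + 2·0.15·0.51·0.49·3.34·4.21 = 8.2113 (%²).
σ_p = √8.2113 = 2.866%.
At 99%, z = 2.326.
VaR = 2.326 × 2.866% = 6.666%; on $200,000,000 that is $13,332,000.

$13,300,000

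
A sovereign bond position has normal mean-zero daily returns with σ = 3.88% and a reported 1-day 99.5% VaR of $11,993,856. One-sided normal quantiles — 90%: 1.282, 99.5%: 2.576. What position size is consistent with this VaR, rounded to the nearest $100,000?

$120,000,000

VaR as a fraction of value: z·σ = 2.576 × 3.88% = 9.99488%.
Position = $11,993,856 / 0.0999488 = $120,000,000.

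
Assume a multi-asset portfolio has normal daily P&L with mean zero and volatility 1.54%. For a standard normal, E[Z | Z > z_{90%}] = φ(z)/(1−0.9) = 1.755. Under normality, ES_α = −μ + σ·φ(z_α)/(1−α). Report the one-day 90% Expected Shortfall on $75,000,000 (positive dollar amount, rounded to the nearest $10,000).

$2,030,000

ES = 1.54% × 1.755 = 2.703%.
On $75,000,000: 0.02703 × $75,000,000 = $2,027,250.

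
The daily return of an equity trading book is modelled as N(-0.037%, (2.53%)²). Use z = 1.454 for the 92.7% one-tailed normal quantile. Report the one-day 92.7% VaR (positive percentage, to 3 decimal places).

VaR = −μ + z·σ = −(-0.037%) + 1.454 × 2.53% = 3.716%.

3.716%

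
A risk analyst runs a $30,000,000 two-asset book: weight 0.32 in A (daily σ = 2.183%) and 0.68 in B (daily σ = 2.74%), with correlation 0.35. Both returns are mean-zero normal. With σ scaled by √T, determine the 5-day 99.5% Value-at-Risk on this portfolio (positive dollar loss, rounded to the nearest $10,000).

$3,810,000

σ_p = √(0.32²·2.183² + 0.68²·2.74² + 2·0.35·0.32·0.68·2.183·2.74) = 2.207%.
σ_{5d} = 2.207% × √5 = 4.935%.
z(99.5%) = 2.576.
VaR = 2.576 × 4.935% = 12.713%; on $30,000,000 that is $3,813,900.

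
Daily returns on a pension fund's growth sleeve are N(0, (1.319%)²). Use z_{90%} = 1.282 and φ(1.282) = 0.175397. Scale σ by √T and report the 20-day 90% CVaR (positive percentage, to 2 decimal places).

10.35%

σ_{20d} = 1.319% × √20 = 5.899%.
ES multiplier = φ(z)/(1−α) = 0.175397/0.1 = 1.754.
ES = 5.899% × 1.754 = 10.347%.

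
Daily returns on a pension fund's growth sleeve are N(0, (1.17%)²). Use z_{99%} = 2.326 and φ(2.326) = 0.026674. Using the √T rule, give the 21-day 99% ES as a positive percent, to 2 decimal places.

14.30%

σ_{21d} = 1.17% × √21 = 5.362%.
ES multiplier = φ(z)/(1−α) = 0.026674/0.01 = 2.667.
ES = 5.362% × 2.667 = 14.300%.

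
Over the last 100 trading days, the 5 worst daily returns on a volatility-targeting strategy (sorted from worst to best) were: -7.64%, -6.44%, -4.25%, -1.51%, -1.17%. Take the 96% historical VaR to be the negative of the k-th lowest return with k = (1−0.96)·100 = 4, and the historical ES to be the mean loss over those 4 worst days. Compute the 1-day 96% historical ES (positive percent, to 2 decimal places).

The 4 worst returns sum to -19.84%.
ES = −(-19.84%) / 4 = 4.96%.

4.96%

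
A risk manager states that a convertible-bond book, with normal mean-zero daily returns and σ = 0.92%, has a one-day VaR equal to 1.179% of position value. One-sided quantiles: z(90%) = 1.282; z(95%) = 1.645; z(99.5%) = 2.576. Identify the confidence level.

Implied z = VaR/σ = 1.179 / 0.92 = 1.282.
This matches z(90%) = 1.282.

90%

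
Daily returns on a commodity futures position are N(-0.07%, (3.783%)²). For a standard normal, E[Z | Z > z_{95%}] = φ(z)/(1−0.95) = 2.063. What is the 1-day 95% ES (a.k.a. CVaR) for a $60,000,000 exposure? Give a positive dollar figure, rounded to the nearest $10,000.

ES = −(-0.07%) + 3.783% × 2.063 = 7.874%.
On $60,000,000: 0.07874 × $60,000,000 = $4,724,400.

$4,720,000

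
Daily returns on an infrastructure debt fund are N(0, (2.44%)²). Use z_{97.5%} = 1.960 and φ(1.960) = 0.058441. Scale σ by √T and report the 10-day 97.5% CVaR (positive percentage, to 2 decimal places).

18.04%

σ_{10d} = 2.44% × √10 = 7.716%.
ES multiplier = φ(z)/(1−α) = 0.058441/0.025 = 2.338.
ES = 7.716% × 2.338 = 18.040%.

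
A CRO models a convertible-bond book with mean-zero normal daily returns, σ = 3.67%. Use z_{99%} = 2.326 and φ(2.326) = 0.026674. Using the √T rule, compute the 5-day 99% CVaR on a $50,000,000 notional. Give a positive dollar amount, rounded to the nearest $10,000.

$10,940,000

σ_{5d} = 3.67% × √5 = 8.206%.
ES multiplier = φ(z)/(1−α) = 0.026674/0.01 = 2.667.
ES = 8.206% × 2.667 = 21.885%; on $50,000,000: $10,942,500.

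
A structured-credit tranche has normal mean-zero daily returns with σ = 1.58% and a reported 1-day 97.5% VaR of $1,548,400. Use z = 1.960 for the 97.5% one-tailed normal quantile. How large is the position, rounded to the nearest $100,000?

$50,000,000

VaR as a fraction of value: z·σ = 1.960 × 1.58% = 3.0968%.
Position = $1,548,400 / 0.030968 = $50,000,000.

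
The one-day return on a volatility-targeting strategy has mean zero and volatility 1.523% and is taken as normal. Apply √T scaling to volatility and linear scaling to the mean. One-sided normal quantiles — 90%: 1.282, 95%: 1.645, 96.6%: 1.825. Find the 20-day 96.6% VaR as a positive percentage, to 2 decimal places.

12.43%

σ_{20d} = 1.523% × √20 = 6.811%.
VaR = 1.825 × 6.811% = 12.430%.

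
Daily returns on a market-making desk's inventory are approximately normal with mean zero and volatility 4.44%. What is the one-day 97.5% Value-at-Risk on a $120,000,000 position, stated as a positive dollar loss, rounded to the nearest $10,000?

At 97.5% one-sided, z = 1.960.
VaR = z·σ = 1.960 × 4.44% = 8.702%.
On $120,000,000: 0.08702 × $120,000,000 = $10,442,400.

$10,440,000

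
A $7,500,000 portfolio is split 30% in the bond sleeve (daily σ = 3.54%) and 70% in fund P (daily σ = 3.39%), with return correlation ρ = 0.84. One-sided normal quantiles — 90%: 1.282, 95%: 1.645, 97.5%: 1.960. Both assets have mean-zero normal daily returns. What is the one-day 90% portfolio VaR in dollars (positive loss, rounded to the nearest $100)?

$318,800

σ_p² = 0.3²·3.54² + 0.7²·3.39² + 2·0.84·0.3·0.7·3.54·3.39 = 10.9928 (%²).
σ_p = √10.9928 = 3.316%.
VaR = 1.282 × 3.316% = 4.251%; on $7,500,000 that is $318,825.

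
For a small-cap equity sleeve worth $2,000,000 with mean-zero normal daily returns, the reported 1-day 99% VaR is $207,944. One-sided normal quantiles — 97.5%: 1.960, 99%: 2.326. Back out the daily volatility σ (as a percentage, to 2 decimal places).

VaR as a fraction: $207,944 / $2,000,000 = 10.397%.
σ = VaR / z = 10.397% / 2.326 = 4.470%.

4.47%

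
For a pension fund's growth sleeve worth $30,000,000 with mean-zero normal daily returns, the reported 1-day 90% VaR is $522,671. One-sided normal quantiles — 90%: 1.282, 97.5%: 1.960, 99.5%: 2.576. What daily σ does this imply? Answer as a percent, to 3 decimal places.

VaR as a fraction: $522,671 / $30,000,000 = 1.742%.
σ = VaR / z = 1.742% / 1.282 = 1.359%.

1.359%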